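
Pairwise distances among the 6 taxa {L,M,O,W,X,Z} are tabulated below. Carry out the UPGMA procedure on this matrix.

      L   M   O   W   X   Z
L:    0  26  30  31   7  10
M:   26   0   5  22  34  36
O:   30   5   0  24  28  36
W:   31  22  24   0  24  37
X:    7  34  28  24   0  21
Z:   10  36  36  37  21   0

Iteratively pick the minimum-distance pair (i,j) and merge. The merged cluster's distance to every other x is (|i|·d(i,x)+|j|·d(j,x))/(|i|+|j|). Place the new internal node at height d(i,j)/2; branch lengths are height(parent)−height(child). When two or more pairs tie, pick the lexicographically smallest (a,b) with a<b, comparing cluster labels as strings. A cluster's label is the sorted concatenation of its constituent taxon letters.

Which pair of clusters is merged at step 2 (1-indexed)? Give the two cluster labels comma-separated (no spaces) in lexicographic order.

1. join M+O (d=5) ⇒ MO; edges |M|=5/2, |O|=5/2
  updated: d(L,MO)=28, d(MO,W)=23, d(MO,X)=31, d(MO,Z)=36
2. join L+X (d=7) ⇒ LX; edges |L|=7/2, |X|=7/2
  updated: d(LX,MO)=59/2, d(LX,W)=55/2, d(LX,Z)=31/2
3. join LX+Z (d=31/2) ⇒ LXZ; edges |LX|=17/4, |Z|=31/4
  updated: d(LXZ,MO)=95/3, d(LXZ,W)=92/3
4. join MO+W (d=23) ⇒ MOW; edges |MO|=9, |W|=23/2
  updated: d(LXZ,MOW)=94/3
5. join LXZ+MOW (d=94/3) ⇒ LMOWXZ; edges |LXZ|=95/12, |MOW|=25/6
final tree: (((L:7/2,X:7/2):17/4,Z:31/4):95/12,((M:5/2,O:5/2):9,W:23/2):25/6)
total length: 679/12

L,X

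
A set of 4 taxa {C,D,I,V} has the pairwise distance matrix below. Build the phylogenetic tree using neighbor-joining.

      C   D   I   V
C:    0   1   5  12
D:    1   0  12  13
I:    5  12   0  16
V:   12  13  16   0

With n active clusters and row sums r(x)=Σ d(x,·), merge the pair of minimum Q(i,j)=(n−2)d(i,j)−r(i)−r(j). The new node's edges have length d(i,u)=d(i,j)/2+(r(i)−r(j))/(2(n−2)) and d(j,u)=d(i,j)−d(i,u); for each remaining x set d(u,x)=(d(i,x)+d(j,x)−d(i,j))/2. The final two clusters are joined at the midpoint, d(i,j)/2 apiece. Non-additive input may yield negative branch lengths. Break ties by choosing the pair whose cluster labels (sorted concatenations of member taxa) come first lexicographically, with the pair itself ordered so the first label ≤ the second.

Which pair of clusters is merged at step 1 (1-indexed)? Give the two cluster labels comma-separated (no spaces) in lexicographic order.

step 1: merge (C,D) at d=1, Q=-42; branch lengths C→-3/2, D→5/2; new cluster CD
  updated: d(CD,I)=8, d(CD,V)=12
step 2: merge (CD,I) at d=8, Q=-36; branch lengths CD→2, I→6; new cluster CDI
  updated: d(CDI,V)=10
step 3: merge (CDI,V) at d=10; branch lengths CDI→5, V→5; new cluster CDIV
final tree: (((C:-3/2,D:5/2):2,I:6):5,V:5)
total length: 19

C,D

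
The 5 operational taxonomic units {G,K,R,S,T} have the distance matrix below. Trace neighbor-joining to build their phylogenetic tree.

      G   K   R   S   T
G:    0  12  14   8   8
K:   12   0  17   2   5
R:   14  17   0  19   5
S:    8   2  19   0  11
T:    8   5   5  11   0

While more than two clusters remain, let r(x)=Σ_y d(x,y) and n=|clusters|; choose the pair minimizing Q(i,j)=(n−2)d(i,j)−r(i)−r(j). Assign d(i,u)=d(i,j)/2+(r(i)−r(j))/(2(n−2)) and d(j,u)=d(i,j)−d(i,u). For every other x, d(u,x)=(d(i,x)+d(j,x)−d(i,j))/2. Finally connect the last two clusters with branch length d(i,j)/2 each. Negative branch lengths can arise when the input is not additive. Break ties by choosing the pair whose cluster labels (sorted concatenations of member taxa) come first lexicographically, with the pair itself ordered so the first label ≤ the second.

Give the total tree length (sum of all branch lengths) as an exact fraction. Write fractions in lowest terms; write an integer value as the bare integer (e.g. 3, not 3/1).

41/2

iteration 1: select K,S (d=2, Q=-70); attach at lengths (1/3, 5/3); label the merged cluster KS
  updated: d(G,KS)=9, d(KS,R)=17, d(KS,T)=7
iteration 2: select G,KS (d=9, Q=-46); attach at lengths (4, 5); label the merged cluster GKS
  updated: d(GKS,R)=11, d(GKS,T)=3
iteration 3: select GKS,R (d=11, Q=-19); attach at lengths (9/2, 13/2); label the merged cluster GKRS
  updated: d(GKRS,T)=-3/2
iteration 4: select GKRS,T (d=-3/2); attach at lengths (-3/4, -3/4); label the merged cluster GKRST
final tree: (((G:4,(K:1/3,S:5/3):5):9/2,R:13/2):-3/4,T:-3/4)
total length: 41/2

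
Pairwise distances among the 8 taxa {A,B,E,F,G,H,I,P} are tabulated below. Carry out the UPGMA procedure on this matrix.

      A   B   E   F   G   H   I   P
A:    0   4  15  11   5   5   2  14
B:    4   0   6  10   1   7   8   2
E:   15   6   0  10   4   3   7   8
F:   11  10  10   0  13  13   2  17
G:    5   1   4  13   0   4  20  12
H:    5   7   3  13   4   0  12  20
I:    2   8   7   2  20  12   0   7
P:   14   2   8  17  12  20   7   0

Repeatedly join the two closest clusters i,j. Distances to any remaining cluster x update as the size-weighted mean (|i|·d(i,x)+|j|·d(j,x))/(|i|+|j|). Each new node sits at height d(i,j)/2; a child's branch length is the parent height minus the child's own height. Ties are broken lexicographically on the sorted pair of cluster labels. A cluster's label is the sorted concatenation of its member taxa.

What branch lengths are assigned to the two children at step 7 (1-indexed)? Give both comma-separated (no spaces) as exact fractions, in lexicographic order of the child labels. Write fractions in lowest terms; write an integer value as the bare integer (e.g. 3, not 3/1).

iteration 1: select B,G (d=1); attach at lengths (1/2, 1/2); label the merged cluster BG
  updated: d(A,BG)=9/2, d(BG,E)=5, d(BG,F)=23/2, d(BG,H)=11/2, d(BG,I)=14, d(BG,P)=7
iteration 2: select A,I (d=2); attach at lengths (1, 1); label the merged cluster AI
  updated: d(AI,BG)=37/4, d(AI,E)=11, d(AI,F)=13/2, d(AI,H)=17/2, d(AI,P)=21/2
iteration 3: select E,H (d=3); attach at lengths (3/2, 3/2); label the merged cluster EH
  updated: d(AI,EH)=39/4, d(BG,EH)=21/4, d(EH,F)=23/2, d(EH,P)=14
iteration 4: select BG,EH (d=21/4); attach at lengths (17/8, 9/8); label the merged cluster BEGH
  updated: d(AI,BEGH)=19/2, d(BEGH,F)=23/2, d(BEGH,P)=21/2
iteration 5: select AI,F (d=13/2); attach at lengths (9/4, 13/4); label the merged cluster AFI
  updated: d(AFI,BEGH)=61/6, d(AFI,P)=38/3
iteration 6: select AFI,BEGH (d=61/6); attach at lengths (11/6, 59/24); label the merged cluster ABEFGHI
  updated: d(ABEFGHI,P)=80/7
iteration 7: select ABEFGHI,P (d=80/7); attach at lengths (53/84, 40/7); label the merged cluster ABEFGHIP
final tree: ((((A:1,I:1):9/4,F:13/4):11/6,((B:1/2,G:1/2):17/8,(E:3/2,H:3/2):9/8):59/24):53/84,P:40/7)
total length: 4265/168

53/84,40/7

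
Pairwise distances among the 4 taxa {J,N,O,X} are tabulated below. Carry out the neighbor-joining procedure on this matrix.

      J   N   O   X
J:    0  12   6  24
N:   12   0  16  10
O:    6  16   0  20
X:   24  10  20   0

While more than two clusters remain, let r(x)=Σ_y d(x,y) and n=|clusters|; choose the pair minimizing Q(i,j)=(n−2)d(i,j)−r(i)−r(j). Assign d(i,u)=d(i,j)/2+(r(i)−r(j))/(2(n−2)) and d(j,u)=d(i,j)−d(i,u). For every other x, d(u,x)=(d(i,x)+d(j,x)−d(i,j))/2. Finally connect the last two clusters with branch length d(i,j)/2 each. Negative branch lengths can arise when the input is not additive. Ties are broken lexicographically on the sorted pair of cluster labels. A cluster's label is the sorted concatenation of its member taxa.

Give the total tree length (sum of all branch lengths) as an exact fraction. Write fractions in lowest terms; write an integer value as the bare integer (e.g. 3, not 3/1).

1. join J+O (d=6, Q=-72) ⇒ JO; edges |J|=3, |O|=3
  updated: d(JO,N)=11, d(JO,X)=19
2. join JO+N (d=11, Q=-40) ⇒ JNO; edges |JO|=10, |N|=1
  updated: d(JNO,X)=9
3. join JNO+X (d=9) ⇒ JNOX; edges |JNO|=9/2, |X|=9/2
final tree: (((J:3,O:3):10,N:1):9/2,X:9/2)
total length: 26

26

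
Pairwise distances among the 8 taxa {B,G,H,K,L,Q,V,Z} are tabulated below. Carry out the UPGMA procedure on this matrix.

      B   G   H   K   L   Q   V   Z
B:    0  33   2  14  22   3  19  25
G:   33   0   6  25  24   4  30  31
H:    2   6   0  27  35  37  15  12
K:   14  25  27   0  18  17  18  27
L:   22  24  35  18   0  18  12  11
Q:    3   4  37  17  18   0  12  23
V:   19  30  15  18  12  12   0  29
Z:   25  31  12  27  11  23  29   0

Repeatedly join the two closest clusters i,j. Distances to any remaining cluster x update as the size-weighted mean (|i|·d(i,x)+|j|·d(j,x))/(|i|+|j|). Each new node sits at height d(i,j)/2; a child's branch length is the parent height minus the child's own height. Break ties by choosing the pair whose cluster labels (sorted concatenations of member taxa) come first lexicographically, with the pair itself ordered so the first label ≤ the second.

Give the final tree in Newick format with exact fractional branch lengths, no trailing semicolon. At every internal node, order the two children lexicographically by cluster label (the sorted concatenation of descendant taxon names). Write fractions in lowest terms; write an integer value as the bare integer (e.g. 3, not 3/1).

(((((B:1,H:1):15/2,V:17/2):4/3,K:59/6):17/48,(G:2,Q:2):131/16):21/16,(L:11/2,Z:11/2):6)

step 1: merge (B,H) at d=2; branch lengths B→1, H→1; new cluster BH
  updated: d(BH,G)=39/2, d(BH,K)=41/2, d(BH,L)=57/2, d(BH,Q)=20, d(BH,V)=17, d(BH,Z)=37/2
step 2: merge (G,Q) at d=4; branch lengths G→2, Q→2; new cluster GQ
  updated: d(BH,GQ)=79/4, d(GQ,K)=21, d(GQ,L)=21, d(GQ,V)=21, d(GQ,Z)=27
step 3: merge (L,Z) at d=11; branch lengths L→11/2, Z→11/2; new cluster LZ
  updated: d(BH,LZ)=47/2, d(GQ,LZ)=24, d(K,LZ)=45/2, d(LZ,V)=41/2
step 4: merge (BH,V) at d=17; branch lengths BH→15/2, V→17/2; new cluster BHV
  updated: d(BHV,GQ)=121/6, d(BHV,K)=59/3, d(BHV,LZ)=45/2
step 5: merge (BHV,K) at d=59/3; branch lengths BHV→4/3, K→59/6; new cluster BHKV
  updated: d(BHKV,GQ)=163/8, d(BHKV,LZ)=45/2
step 6: merge (BHKV,GQ) at d=163/8; branch lengths BHKV→17/48, GQ→131/16; new cluster BGHKQV
  updated: d(BGHKQV,LZ)=23
step 7: merge (BGHKQV,LZ) at d=23; branch lengths BGHKQV→21/16, LZ→6; new cluster BGHKLQVZ
final tree: (((((B:1,H:1):15/2,V:17/2):4/3,K:59/6):17/48,(G:2,Q:2):131/16):21/16,(L:11/2,Z:11/2):6)
total length: 2881/48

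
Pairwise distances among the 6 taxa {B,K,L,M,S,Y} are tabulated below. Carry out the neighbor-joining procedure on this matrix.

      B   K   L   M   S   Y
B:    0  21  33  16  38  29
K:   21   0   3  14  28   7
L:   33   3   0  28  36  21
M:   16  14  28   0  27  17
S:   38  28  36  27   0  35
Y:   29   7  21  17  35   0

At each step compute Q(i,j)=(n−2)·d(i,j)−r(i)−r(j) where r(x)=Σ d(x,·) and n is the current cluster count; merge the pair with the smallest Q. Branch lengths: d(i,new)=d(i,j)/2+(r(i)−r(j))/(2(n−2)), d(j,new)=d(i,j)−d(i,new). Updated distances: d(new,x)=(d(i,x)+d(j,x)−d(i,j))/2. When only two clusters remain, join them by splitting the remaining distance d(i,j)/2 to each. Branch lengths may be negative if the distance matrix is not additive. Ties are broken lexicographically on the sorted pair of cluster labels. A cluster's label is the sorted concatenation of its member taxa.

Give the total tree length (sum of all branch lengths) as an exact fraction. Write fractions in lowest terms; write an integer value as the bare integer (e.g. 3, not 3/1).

1. join K+L (d=3, Q=-182) ⇒ KL; edges |K|=-9/2, |L|=15/2
  updated: d(B,KL)=51/2, d(KL,M)=39/2, d(KL,S)=61/2, d(KL,Y)=25/2
2. join KL+Y (d=25/2, Q=-144) ⇒ KLY; edges |KL|=16/3, |Y|=43/6
  updated: d(B,KLY)=21, d(KLY,M)=12, d(KLY,S)=53/2
3. join B+M (d=16, Q=-98) ⇒ BM; edges |B|=13, |M|=3
  updated: d(BM,KLY)=17/2, d(BM,S)=49/2
4. join BM+KLY (d=17/2, Q=-119/2) ⇒ BKLMY; edges |BM|=13/4, |KLY|=21/4
  updated: d(BKLMY,S)=85/4
5. join BKLMY+S (d=85/4) ⇒ BKLMSY; edges |BKLMY|=85/8, |S|=85/8
final tree: (((B:13,M:3):13/4,((K:-9/2,L:15/2):16/3,Y:43/6):21/4):85/8,S:85/8)
total length: 245/4

245/4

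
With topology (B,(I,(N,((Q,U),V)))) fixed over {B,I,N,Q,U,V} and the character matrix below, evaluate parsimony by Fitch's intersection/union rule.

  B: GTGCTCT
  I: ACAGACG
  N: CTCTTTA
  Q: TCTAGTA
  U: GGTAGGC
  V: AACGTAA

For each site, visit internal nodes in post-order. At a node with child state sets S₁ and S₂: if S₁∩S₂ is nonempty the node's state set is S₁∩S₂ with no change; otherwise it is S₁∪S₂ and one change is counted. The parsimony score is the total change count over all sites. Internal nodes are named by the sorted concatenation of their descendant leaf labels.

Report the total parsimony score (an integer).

site 0, node QU: Q={T} ∪ U={G} → {G,T} (+1)
site 0, node QUV: QU={G,T} ∪ V={A} → {A,G,T} (+1)
site 0, node NQUV: N={C} ∪ QUV={A,G,T} → {A,C,G,T} (+1)
site 0, node INQUV: I={A} ∩ NQUV={A,C,G,T} → {A} (+0)
site 0, node BINQUV: B={G} ∪ INQUV={A} → {A,G} (+1)
site 1, node QU: Q={C} ∪ U={G} → {C,G} (+1)
site 1, node QUV: QU={C,G} ∪ V={A} → {A,C,G} (+1)
site 1, node NQUV: N={T} ∪ QUV={A,C,G} → {A,C,G,T} (+1)
site 1, node INQUV: I={C} ∩ NQUV={A,C,G,T} → {C} (+0)
site 1, node BINQUV: B={T} ∪ INQUV={C} → {C,T} (+1)
site 2, node QU: Q={T} ∩ U={T} → {T} (+0)
site 2, node QUV: QU={T} ∪ V={C} → {C,T} (+1)
site 2, node NQUV: N={C} ∩ QUV={C,T} → {C} (+0)
site 2, node INQUV: I={A} ∪ NQUV={C} → {A,C} (+1)
site 2, node BINQUV: B={G} ∪ INQUV={A,C} → {A,C,G} (+1)
site 3, node QU: Q={A} ∩ U={A} → {A} (+0)
site 3, node QUV: QU={A} ∪ V={G} → {A,G} (+1)
site 3, node NQUV: N={T} ∪ QUV={A,G} → {A,G,T} (+1)
site 3, node INQUV: I={G} ∩ NQUV={A,G,T} → {G} (+0)
site 3, node BINQUV: B={C} ∪ INQUV={G} → {C,G} (+1)
site 4, node QU: Q={G} ∩ U={G} → {G} (+0)
site 4, node QUV: QU={G} ∪ V={T} → {G,T} (+1)
site 4, node NQUV: N={T} ∩ QUV={G,T} → {T} (+0)
site 4, node INQUV: I={A} ∪ NQUV={T} → {A,T} (+1)
site 4, node BINQUV: B={T} ∩ INQUV={A,T} → {T} (+0)
site 5, node QU: Q={T} ∪ U={G} → {G,T} (+1)
site 5, node QUV: QU={G,T} ∪ V={A} → {A,G,T} (+1)
site 5, node NQUV: N={T} ∩ QUV={A,G,T} → {T} (+0)
site 5, node INQUV: I={C} ∪ NQUV={T} → {C,T} (+1)
site 5, node BINQUV: B={C} ∩ INQUV={C,T} → {C} (+0)
site 6, node QU: Q={A} ∪ U={C} → {A,C} (+1)
site 6, node QUV: QU={A,C} ∩ V={A} → {A} (+0)
site 6, node NQUV: N={A} ∩ QUV={A} → {A} (+0)
site 6, node INQUV: I={G} ∪ NQUV={A} → {A,G} (+1)
site 6, node BINQUV: B={T} ∪ INQUV={A,G} → {A,G,T} (+1)
per-site changes: [4, 4, 3, 3, 2, 3, 3]; total = 22

22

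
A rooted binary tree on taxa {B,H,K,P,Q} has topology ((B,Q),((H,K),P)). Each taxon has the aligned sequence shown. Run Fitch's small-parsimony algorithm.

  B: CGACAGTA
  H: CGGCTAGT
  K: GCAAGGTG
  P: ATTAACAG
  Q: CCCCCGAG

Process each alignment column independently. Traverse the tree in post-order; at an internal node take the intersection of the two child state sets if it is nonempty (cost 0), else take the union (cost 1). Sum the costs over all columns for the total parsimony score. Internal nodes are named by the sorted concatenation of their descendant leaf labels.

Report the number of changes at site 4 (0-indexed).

3

[col 0] BQ: children B:{C}, Q:{C} ∩→ {C}; cost 0
[col 0] HK: children H:{C}, K:{G} ∪→ {C,G}; cost 1
[col 0] HKP: children HK:{C,G}, P:{A} ∪→ {A,C,G}; cost 1
[col 0] BHKPQ: children BQ:{C}, HKP:{A,C,G} ∩→ {C}; cost 0
[col 1] BQ: children B:{G}, Q:{C} ∪→ {C,G}; cost 1
[col 1] HK: children H:{G}, K:{C} ∪→ {C,G}; cost 1
[col 1] HKP: children HK:{C,G}, P:{T} ∪→ {C,G,T}; cost 1
[col 1] BHKPQ: children BQ:{C,G}, HKP:{C,G,T} ∩→ {C,G}; cost 0
[col 2] BQ: children B:{A}, Q:{C} ∪→ {A,C}; cost 1
[col 2] HK: children H:{G}, K:{A} ∪→ {A,G}; cost 1
[col 2] HKP: children HK:{A,G}, P:{T} ∪→ {A,G,T}; cost 1
[col 2] BHKPQ: children BQ:{A,C}, HKP:{A,G,T} ∩→ {A}; cost 0
[col 3] BQ: children B:{C}, Q:{C} ∩→ {C}; cost 0
[col 3] HK: children H:{C}, K:{A} ∪→ {A,C}; cost 1
[col 3] HKP: children HK:{A,C}, P:{A} ∩→ {A}; cost 0
[col 3] BHKPQ: children BQ:{C}, HKP:{A} ∪→ {A,C}; cost 1
[col 4] BQ: children B:{A}, Q:{C} ∪→ {A,C}; cost 1
[col 4] HK: children H:{T}, K:{G} ∪→ {G,T}; cost 1
[col 4] HKP: children HK:{G,T}, P:{A} ∪→ {A,G,T}; cost 1
[col 4] BHKPQ: children BQ:{A,C}, HKP:{A,G,T} ∩→ {A}; cost 0
[col 5] BQ: children B:{G}, Q:{G} ∩→ {G}; cost 0
[col 5] HK: children H:{A}, K:{G} ∪→ {A,G}; cost 1
[col 5] HKP: children HK:{A,G}, P:{C} ∪→ {A,C,G}; cost 1
[col 5] BHKPQ: children BQ:{G}, HKP:{A,C,G} ∩→ {G}; cost 0
[col 6] BQ: children B:{T}, Q:{A} ∪→ {A,T}; cost 1
[col 6] HK: children H:{G}, K:{T} ∪→ {G,T}; cost 1
[col 6] HKP: children HK:{G,T}, P:{A} ∪→ {A,G,T}; cost 1
[col 6] BHKPQ: children BQ:{A,T}, HKP:{A,G,T} ∩→ {A,T}; cost 0
[col 7] BQ: children B:{A}, Q:{G} ∪→ {A,G}; cost 1
[col 7] HK: children H:{T}, K:{G} ∪→ {G,T}; cost 1
[col 7] HKP: children HK:{G,T}, P:{G} ∩→ {G}; cost 0
[col 7] BHKPQ: children BQ:{A,G}, HKP:{G} ∩→ {G}; cost 0
per-site changes: [2, 3, 3, 2, 3, 2, 3, 2]; total = 20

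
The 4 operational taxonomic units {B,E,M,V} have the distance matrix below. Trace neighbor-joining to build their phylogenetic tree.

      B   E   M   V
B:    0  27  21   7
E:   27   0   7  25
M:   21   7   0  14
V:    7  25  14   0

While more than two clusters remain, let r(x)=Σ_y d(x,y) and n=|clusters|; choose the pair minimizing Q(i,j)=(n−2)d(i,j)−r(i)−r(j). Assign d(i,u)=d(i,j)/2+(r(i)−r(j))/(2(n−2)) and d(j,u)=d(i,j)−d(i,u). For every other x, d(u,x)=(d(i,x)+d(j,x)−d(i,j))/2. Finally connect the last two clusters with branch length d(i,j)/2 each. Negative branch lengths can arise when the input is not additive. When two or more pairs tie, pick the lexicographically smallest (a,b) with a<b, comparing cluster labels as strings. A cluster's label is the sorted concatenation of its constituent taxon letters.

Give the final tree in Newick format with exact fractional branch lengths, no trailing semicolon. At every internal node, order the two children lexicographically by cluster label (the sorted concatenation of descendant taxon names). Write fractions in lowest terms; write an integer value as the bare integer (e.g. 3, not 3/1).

step 1: merge (B,V) at d=7, Q=-87; branch lengths B→23/4, V→5/4; new cluster BV
  updated: d(BV,E)=45/2, d(BV,M)=14
step 2: merge (BV,E) at d=45/2, Q=-87/2; branch lengths BV→59/4, E→31/4; new cluster BEV
  updated: d(BEV,M)=-3/4
step 3: merge (BEV,M) at d=-3/4; branch lengths BEV→-3/8, M→-3/8; new cluster BEMV
final tree: (((B:23/4,V:5/4):59/4,E:31/4):-3/8,M:-3/8)
total length: 115/4

(((B:23/4,V:5/4):59/4,E:31/4):-3/8,M:-3/8)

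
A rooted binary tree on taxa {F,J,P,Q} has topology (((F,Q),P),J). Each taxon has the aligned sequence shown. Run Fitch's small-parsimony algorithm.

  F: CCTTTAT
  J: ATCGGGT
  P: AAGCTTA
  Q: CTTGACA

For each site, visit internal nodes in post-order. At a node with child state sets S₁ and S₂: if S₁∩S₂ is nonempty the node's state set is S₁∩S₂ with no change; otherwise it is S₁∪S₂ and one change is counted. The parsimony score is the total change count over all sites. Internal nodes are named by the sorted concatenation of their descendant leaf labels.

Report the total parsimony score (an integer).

site 0, node FQ: F={C} ∩ Q={C} → {C} (+0)
site 0, node FPQ: FQ={C} ∪ P={A} → {A,C} (+1)
site 0, node FJPQ: FPQ={A,C} ∩ J={A} → {A} (+0)
site 1, node FQ: F={C} ∪ Q={T} → {C,T} (+1)
site 1, node FPQ: FQ={C,T} ∪ P={A} → {A,C,T} (+1)
site 1, node FJPQ: FPQ={A,C,T} ∩ J={T} → {T} (+0)
site 2, node FQ: F={T} ∩ Q={T} → {T} (+0)
site 2, node FPQ: FQ={T} ∪ P={G} → {G,T} (+1)
site 2, node FJPQ: FPQ={G,T} ∪ J={C} → {C,G,T} (+1)
site 3, node FQ: F={T} ∪ Q={G} → {G,T} (+1)
site 3, node FPQ: FQ={G,T} ∪ P={C} → {C,G,T} (+1)
site 3, node FJPQ: FPQ={C,G,T} ∩ J={G} → {G} (+0)
site 4, node FQ: F={T} ∪ Q={A} → {A,T} (+1)
site 4, node FPQ: FQ={A,T} ∩ P={T} → {T} (+0)
site 4, node FJPQ: FPQ={T} ∪ J={G} → {G,T} (+1)
site 5, node FQ: F={A} ∪ Q={C} → {A,C} (+1)
site 5, node FPQ: FQ={A,C} ∪ P={T} → {A,C,T} (+1)
site 5, node FJPQ: FPQ={A,C,T} ∪ J={G} → {A,C,G,T} (+1)
site 6, node FQ: F={T} ∪ Q={A} → {A,T} (+1)
site 6, node FPQ: FQ={A,T} ∩ P={A} → {A} (+0)
site 6, node FJPQ: FPQ={A} ∪ J={T} → {A,T} (+1)
per-site changes: [1, 2, 2, 2, 2, 3, 2]; total = 14

14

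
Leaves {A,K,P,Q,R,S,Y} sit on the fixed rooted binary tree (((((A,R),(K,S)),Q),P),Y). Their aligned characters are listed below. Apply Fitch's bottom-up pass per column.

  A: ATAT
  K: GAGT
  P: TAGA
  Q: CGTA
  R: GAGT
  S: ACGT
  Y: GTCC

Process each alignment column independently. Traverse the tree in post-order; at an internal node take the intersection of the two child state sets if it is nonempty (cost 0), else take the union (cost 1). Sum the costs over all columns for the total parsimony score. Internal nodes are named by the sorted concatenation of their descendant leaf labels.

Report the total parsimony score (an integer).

13

AR@0: {A} ∪ {G} = {A,G} (union, +1)
KS@0: {G} ∪ {A} = {A,G} (union, +1)
AKRS@0: {A,G} ∩ {A,G} = {A,G} (intersection, +0)
AKQRS@0: {A,G} ∪ {C} = {A,C,G} (union, +1)
AKPQRS@0: {A,C,G} ∪ {T} = {A,C,G,T} (union, +1)
AKPQRSY@0: {A,C,G,T} ∩ {G} = {G} (intersection, +0)
AR@1: {T} ∪ {A} = {A,T} (union, +1)
KS@1: {A} ∪ {C} = {A,C} (union, +1)
AKRS@1: {A,T} ∩ {A,C} = {A} (intersection, +0)
AKQRS@1: {A} ∪ {G} = {A,G} (union, +1)
AKPQRS@1: {A,G} ∩ {A} = {A} (intersection, +0)
AKPQRSY@1: {A} ∪ {T} = {A,T} (union, +1)
AR@2: {A} ∪ {G} = {A,G} (union, +1)
KS@2: {G} ∩ {G} = {G} (intersection, +0)
AKRS@2: {A,G} ∩ {G} = {G} (intersection, +0)
AKQRS@2: {G} ∪ {T} = {G,T} (union, +1)
AKPQRS@2: {G,T} ∩ {G} = {G} (intersection, +0)
AKPQRSY@2: {G} ∪ {C} = {C,G} (union, +1)
AR@3: {T} ∩ {T} = {T} (intersection, +0)
KS@3: {T} ∩ {T} = {T} (intersection, +0)
AKRS@3: {T} ∩ {T} = {T} (intersection, +0)
AKQRS@3: {T} ∪ {A} = {A,T} (union, +1)
AKPQRS@3: {A,T} ∩ {A} = {A} (intersection, +0)
AKPQRSY@3: {A} ∪ {C} = {A,C} (union, +1)
per-site changes: [4, 4, 3, 2]; total = 13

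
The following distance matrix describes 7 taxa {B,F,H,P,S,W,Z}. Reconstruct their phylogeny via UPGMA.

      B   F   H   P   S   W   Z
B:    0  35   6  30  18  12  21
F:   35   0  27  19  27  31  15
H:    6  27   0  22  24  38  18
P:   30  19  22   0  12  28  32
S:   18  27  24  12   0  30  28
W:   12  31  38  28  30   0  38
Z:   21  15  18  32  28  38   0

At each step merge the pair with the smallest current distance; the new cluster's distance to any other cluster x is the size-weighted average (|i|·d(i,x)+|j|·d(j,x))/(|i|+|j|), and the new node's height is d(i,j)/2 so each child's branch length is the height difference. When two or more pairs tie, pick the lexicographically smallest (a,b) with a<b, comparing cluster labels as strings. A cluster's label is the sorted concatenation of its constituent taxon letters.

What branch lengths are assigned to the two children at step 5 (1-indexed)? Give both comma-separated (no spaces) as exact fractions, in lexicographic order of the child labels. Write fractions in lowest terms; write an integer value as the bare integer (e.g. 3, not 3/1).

19/16,87/16

iteration 1: select B,H (d=6); attach at lengths (3, 3); label the merged cluster BH
  updated: d(BH,F)=31, d(BH,P)=26, d(BH,S)=21, d(BH,W)=25, d(BH,Z)=39/2
iteration 2: select P,S (d=12); attach at lengths (6, 6); label the merged cluster PS
  updated: d(BH,PS)=47/2, d(F,PS)=23, d(PS,W)=29, d(PS,Z)=30
iteration 3: select F,Z (d=15); attach at lengths (15/2, 15/2); label the merged cluster FZ
  updated: d(BH,FZ)=101/4, d(FZ,PS)=53/2, d(FZ,W)=69/2
iteration 4: select BH,PS (d=47/2); attach at lengths (35/4, 23/4); label the merged cluster BHPS
  updated: d(BHPS,FZ)=207/8, d(BHPS,W)=27
iteration 5: select BHPS,FZ (d=207/8); attach at lengths (19/16, 87/16); label the merged cluster BFHPSZ
  updated: d(BFHPSZ,W)=59/2
iteration 6: select BFHPSZ,W (d=59/2); attach at lengths (29/16, 59/4); label the merged cluster BFHPSWZ
final tree: ((((B:3,H:3):35/4,(P:6,S:6):23/4):19/16,(F:15/2,Z:15/2):87/16):29/16,W:59/4)
total length: 1131/16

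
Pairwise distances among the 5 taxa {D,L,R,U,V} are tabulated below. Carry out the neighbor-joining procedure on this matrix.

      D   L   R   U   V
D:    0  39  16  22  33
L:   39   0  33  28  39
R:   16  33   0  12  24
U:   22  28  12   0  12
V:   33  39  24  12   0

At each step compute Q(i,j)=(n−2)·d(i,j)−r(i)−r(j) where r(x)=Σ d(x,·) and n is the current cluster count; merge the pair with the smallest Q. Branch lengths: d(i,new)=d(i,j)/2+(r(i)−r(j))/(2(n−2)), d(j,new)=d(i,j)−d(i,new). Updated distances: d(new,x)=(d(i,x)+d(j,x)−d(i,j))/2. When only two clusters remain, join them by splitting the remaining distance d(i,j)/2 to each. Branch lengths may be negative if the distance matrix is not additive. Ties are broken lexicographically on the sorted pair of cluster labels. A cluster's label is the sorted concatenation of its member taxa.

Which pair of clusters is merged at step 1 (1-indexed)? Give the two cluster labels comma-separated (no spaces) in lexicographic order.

D,R

step 1: merge (D,R) at d=16, Q=-147; branch lengths D→73/6, R→23/6; new cluster DR
  updated: d(DR,L)=28, d(DR,U)=9, d(DR,V)=41/2
step 2: merge (DR,L) at d=28, Q=-193/2; branch lengths DR→37/8, L→187/8; new cluster DLR
  updated: d(DLR,U)=9/2, d(DLR,V)=63/4
step 3: merge (DLR,U) at d=9/2, Q=-129/4; branch lengths DLR→33/8, U→3/8; new cluster DLRU
  updated: d(DLRU,V)=93/8
step 4: merge (DLRU,V) at d=93/8; branch lengths DLRU→93/16, V→93/16; new cluster DLRUV
final tree: ((((D:73/6,R:23/6):37/8,L:187/8):33/8,U:3/8):93/16,V:93/16)
total length: 481/8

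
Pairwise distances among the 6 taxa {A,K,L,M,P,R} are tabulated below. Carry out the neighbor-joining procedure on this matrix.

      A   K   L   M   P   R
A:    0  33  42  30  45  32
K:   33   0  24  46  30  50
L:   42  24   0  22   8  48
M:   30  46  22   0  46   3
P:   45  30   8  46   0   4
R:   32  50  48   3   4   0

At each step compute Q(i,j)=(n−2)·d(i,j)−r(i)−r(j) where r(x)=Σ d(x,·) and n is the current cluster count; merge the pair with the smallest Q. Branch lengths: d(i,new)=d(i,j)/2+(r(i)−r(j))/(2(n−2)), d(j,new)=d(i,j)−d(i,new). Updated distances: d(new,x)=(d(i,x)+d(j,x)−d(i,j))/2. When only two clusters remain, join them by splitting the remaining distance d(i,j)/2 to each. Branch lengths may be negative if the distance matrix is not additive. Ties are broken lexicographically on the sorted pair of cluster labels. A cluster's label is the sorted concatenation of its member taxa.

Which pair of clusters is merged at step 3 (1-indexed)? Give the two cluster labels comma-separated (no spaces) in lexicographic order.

step 1: merge (M,R) at d=3, Q=-272; branch lengths M→11/4, R→1/4; new cluster MR
  updated: d(A,MR)=59/2, d(K,MR)=93/2, d(L,MR)=67/2, d(MR,P)=47/2
step 2: merge (A,MR) at d=59/2, Q=-194; branch lengths A→35/2, MR→12; new cluster AMR
  updated: d(AMR,K)=25, d(AMR,L)=23, d(AMR,P)=39/2
step 3: merge (AMR,K) at d=25, Q=-193/2; branch lengths AMR→77/8, K→123/8; new cluster AKMR
  updated: d(AKMR,L)=11, d(AKMR,P)=49/4
step 4: merge (AKMR,L) at d=11, Q=-125/4; branch lengths AKMR→61/8, L→27/8; new cluster AKLMR
  updated: d(AKLMR,P)=37/8
step 5: merge (AKLMR,P) at d=37/8; branch lengths AKLMR→37/16, P→37/16; new cluster AKLMPR
final tree: ((((A:35/2,(M:11/4,R:1/4):12):77/8,K:123/8):61/8,L:27/8):37/16,P:37/16)
total length: 585/8

AMR,K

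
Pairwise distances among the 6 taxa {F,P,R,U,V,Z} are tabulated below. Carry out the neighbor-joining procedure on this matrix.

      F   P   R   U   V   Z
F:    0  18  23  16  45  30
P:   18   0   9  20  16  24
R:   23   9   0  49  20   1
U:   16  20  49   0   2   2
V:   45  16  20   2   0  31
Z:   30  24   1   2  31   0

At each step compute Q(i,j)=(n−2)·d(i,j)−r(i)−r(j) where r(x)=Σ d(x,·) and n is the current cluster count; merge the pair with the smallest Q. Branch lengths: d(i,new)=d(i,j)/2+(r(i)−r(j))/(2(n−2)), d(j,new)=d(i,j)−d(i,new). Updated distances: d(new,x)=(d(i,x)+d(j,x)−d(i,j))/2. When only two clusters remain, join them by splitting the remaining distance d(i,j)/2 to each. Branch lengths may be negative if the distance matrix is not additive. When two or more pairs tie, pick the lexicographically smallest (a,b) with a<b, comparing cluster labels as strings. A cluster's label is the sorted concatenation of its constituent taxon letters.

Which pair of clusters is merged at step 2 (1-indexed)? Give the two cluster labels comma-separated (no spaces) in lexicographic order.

R,Z

iteration 1: select U,V (d=2, Q=-195); attach at lengths (-17/8, 33/8); label the merged cluster UV
  updated: d(F,UV)=59/2, d(P,UV)=17, d(R,UV)=67/2, d(UV,Z)=31/2
iteration 2: select R,Z (d=1, Q=-134); attach at lengths (-1/6, 7/6); label the merged cluster RZ
  updated: d(F,RZ)=26, d(P,RZ)=16, d(RZ,UV)=24
iteration 3: select F,P (d=18, Q=-177/2); attach at lengths (117/8, 27/8); label the merged cluster FP
  updated: d(FP,RZ)=12, d(FP,UV)=57/4
iteration 4: select FP,RZ (d=12, Q=-201/4); attach at lengths (9/8, 87/8); label the merged cluster FPRZ
  updated: d(FPRZ,UV)=105/8
iteration 5: select FPRZ,UV (d=105/8); attach at lengths (105/16, 105/16); label the merged cluster FPRUVZ
final tree: (((F:117/8,P:27/8):9/8,(R:-1/6,Z:7/6):87/8):105/16,(U:-17/8,V:33/8):105/16)
total length: 369/8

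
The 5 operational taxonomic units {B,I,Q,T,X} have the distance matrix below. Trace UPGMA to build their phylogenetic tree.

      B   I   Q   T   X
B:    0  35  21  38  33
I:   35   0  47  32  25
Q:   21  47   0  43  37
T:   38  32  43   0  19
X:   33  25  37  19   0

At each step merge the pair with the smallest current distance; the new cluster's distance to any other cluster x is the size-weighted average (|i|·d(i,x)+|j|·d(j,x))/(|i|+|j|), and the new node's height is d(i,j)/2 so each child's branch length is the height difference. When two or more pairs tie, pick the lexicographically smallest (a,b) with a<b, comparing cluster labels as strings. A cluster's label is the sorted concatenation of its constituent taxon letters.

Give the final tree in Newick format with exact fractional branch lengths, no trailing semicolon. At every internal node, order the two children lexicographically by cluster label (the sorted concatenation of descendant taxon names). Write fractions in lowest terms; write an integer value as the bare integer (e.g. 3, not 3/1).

step 1: merge (T,X) at d=19; branch lengths T→19/2, X→19/2; new cluster TX
  updated: d(B,TX)=71/2, d(I,TX)=57/2, d(Q,TX)=40
step 2: merge (B,Q) at d=21; branch lengths B→21/2, Q→21/2; new cluster BQ
  updated: d(BQ,I)=41, d(BQ,TX)=151/4
step 3: merge (I,TX) at d=57/2; branch lengths I→57/4, TX→19/4; new cluster ITX
  updated: d(BQ,ITX)=233/6
step 4: merge (BQ,ITX) at d=233/6; branch lengths BQ→107/12, ITX→31/6; new cluster BIQTX
final tree: ((B:21/2,Q:21/2):107/12,(I:57/4,(T:19/2,X:19/2):19/4):31/6)
total length: 877/12

((B:21/2,Q:21/2):107/12,(I:57/4,(T:19/2,X:19/2):19/4):31/6)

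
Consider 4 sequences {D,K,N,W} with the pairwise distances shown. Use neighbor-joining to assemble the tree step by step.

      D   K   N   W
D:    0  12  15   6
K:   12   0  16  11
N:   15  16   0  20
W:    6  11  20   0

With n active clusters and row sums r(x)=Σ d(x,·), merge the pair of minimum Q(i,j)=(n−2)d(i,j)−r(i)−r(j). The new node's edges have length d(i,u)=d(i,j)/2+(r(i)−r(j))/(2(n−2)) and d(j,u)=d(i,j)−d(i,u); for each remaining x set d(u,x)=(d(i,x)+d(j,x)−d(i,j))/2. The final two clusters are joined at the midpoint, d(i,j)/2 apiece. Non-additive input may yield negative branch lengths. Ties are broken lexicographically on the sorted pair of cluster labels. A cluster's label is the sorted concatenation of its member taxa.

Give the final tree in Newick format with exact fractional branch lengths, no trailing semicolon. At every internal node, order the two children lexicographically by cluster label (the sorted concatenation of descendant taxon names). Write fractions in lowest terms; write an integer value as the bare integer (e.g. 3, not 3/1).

iteration 1: select D,W (d=6, Q=-58); attach at lengths (2, 4); label the merged cluster DW
  updated: d(DW,K)=17/2, d(DW,N)=29/2
iteration 2: select DW,K (d=17/2, Q=-39); attach at lengths (7/2, 5); label the merged cluster DKW
  updated: d(DKW,N)=11
iteration 3: select DKW,N (d=11); attach at lengths (11/2, 11/2); label the merged cluster DKNW
final tree: (((D:2,W:4):7/2,K:5):11/2,N:11/2)
total length: 51/2

(((D:2,W:4):7/2,K:5):11/2,N:11/2)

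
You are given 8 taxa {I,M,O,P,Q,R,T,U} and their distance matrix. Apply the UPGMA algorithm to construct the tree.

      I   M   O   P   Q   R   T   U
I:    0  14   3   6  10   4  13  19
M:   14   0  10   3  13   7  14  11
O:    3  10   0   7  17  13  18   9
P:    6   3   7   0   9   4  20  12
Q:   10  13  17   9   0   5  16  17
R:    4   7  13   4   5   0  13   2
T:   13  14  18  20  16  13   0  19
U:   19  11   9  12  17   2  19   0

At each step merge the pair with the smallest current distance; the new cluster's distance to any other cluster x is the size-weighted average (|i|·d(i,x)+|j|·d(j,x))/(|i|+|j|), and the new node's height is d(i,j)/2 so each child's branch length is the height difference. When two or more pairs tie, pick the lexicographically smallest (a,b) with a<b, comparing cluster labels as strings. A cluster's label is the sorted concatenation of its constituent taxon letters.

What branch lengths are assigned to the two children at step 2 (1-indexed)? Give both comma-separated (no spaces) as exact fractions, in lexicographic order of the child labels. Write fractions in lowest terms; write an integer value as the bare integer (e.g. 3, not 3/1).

3/2,3/2

iteration 1: select R,U (d=2); attach at lengths (1, 1); label the merged cluster RU
  updated: d(I,RU)=23/2, d(M,RU)=9, d(O,RU)=11, d(P,RU)=8, d(Q,RU)=11, d(RU,T)=16
iteration 2: select I,O (d=3); attach at lengths (3/2, 3/2); label the merged cluster IO
  updated: d(IO,M)=12, d(IO,P)=13/2, d(IO,Q)=27/2, d(IO,RU)=45/4, d(IO,T)=31/2
iteration 3: select M,P (d=3); attach at lengths (3/2, 3/2); label the merged cluster MP
  updated: d(IO,MP)=37/4, d(MP,Q)=11, d(MP,RU)=17/2, d(MP,T)=17
iteration 4: select MP,RU (d=17/2); attach at lengths (11/4, 13/4); label the merged cluster MPRU
  updated: d(IO,MPRU)=41/4, d(MPRU,Q)=11, d(MPRU,T)=33/2
iteration 5: select IO,MPRU (d=41/4); attach at lengths (29/8, 7/8); label the merged cluster IMOPRU
  updated: d(IMOPRU,Q)=71/6, d(IMOPRU,T)=97/6
iteration 6: select IMOPRU,Q (d=71/6); attach at lengths (19/24, 71/12); label the merged cluster IMOPQRU
  updated: d(IMOPQRU,T)=113/7
iteration 7: select IMOPQRU,T (d=113/7); attach at lengths (181/84, 113/14); label the merged cluster IMOPQRTU
final tree: ((((I:3/2,O:3/2):29/8,((M:3/2,P:3/2):11/4,(R:1,U:1):13/4):7/8):19/24,Q:71/12):181/84,T:113/14)
total length: 5953/168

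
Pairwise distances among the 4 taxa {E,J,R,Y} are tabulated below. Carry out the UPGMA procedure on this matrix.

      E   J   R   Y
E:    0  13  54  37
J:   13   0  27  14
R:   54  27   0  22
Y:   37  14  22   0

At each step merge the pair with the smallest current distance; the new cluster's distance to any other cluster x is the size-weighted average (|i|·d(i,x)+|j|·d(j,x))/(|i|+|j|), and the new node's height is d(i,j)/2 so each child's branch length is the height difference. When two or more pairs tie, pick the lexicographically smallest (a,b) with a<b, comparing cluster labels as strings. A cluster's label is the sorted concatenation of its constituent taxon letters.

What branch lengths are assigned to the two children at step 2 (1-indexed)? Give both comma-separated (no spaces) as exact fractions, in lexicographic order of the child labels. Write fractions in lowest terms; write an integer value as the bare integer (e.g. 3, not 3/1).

step 1: merge (E,J) at d=13; branch lengths E→13/2, J→13/2; new cluster EJ
  updated: d(EJ,R)=81/2, d(EJ,Y)=51/2
step 2: merge (R,Y) at d=22; branch lengths R→11, Y→11; new cluster RY
  updated: d(EJ,RY)=33
step 3: merge (EJ,RY) at d=33; branch lengths EJ→10, RY→11/2; new cluster EJRY
final tree: ((E:13/2,J:13/2):10,(R:11,Y:11):11/2)
total length: 101/2

11,11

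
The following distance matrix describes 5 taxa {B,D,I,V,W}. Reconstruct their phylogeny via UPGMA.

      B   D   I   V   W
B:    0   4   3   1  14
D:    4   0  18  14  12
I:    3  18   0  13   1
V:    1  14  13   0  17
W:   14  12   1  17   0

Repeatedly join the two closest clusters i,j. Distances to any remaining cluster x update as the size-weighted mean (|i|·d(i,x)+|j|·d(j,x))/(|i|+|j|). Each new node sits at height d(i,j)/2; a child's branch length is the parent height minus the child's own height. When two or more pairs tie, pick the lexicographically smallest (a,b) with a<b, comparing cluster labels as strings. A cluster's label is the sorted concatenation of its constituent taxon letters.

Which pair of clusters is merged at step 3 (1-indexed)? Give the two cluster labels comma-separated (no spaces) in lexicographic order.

BV,D

1. join B+V (d=1) ⇒ BV; edges |B|=1/2, |V|=1/2
  updated: d(BV,D)=9, d(BV,I)=8, d(BV,W)=31/2
2. join I+W (d=1) ⇒ IW; edges |I|=1/2, |W|=1/2
  updated: d(BV,IW)=47/4, d(D,IW)=15
3. join BV+D (d=9) ⇒ BDV; edges |BV|=4, |D|=9/2
  updated: d(BDV,IW)=77/6
4. join BDV+IW (d=77/6) ⇒ BDIVW; edges |BDV|=23/12, |IW|=71/12
final tree: (((B:1/2,V:1/2):4,D:9/2):23/12,(I:1/2,W:1/2):71/12)
total length: 55/3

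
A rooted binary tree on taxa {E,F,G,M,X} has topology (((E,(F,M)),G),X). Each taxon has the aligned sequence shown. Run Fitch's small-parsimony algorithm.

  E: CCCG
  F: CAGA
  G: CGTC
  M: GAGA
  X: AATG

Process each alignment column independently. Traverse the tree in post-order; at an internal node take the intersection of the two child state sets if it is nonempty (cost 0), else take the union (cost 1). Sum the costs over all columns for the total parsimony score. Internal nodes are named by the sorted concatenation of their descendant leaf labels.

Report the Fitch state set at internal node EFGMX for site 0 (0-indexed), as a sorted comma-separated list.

A,C

FM@0: {C} ∪ {G} = {C,G} (union, +1)
EFM@0: {C} ∩ {C,G} = {C} (intersection, +0)
EFGM@0: {C} ∩ {C} = {C} (intersection, +0)
EFGMX@0: {C} ∪ {A} = {A,C} (union, +1)
FM@1: {A} ∩ {A} = {A} (intersection, +0)
EFM@1: {C} ∪ {A} = {A,C} (union, +1)
EFGM@1: {A,C} ∪ {G} = {A,C,G} (union, +1)
EFGMX@1: {A,C,G} ∩ {A} = {A} (intersection, +0)
FM@2: {G} ∩ {G} = {G} (intersection, +0)
EFM@2: {C} ∪ {G} = {C,G} (union, +1)
EFGM@2: {C,G} ∪ {T} = {C,G,T} (union, +1)
EFGMX@2: {C,G,T} ∩ {T} = {T} (intersection, +0)
FM@3: {A} ∩ {A} = {A} (intersection, +0)
EFM@3: {G} ∪ {A} = {A,G} (union, +1)
EFGM@3: {A,G} ∪ {C} = {A,C,G} (union, +1)
EFGMX@3: {A,C,G} ∩ {G} = {G} (intersection, +0)
per-site changes: [2, 2, 2, 2]; total = 8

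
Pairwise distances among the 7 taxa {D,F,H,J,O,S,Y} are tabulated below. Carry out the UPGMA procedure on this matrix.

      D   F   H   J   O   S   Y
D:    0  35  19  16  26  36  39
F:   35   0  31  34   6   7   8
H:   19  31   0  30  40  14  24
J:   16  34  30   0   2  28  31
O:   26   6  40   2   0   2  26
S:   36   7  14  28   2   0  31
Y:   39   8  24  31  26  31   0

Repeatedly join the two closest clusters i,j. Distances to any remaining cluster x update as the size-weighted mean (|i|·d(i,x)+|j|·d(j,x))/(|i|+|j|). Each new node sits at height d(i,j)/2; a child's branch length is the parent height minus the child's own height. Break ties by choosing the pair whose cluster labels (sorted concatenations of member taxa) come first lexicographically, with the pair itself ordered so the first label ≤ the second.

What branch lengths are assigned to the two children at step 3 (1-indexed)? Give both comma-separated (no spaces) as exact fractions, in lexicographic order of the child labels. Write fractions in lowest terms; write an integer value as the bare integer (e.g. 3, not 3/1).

iteration 1: select J,O (d=2); attach at lengths (1, 1); label the merged cluster JO
  updated: d(D,JO)=21, d(F,JO)=20, d(H,JO)=35, d(JO,S)=15, d(JO,Y)=57/2
iteration 2: select F,S (d=7); attach at lengths (7/2, 7/2); label the merged cluster FS
  updated: d(D,FS)=71/2, d(FS,H)=45/2, d(FS,JO)=35/2, d(FS,Y)=39/2
iteration 3: select FS,JO (d=35/2); attach at lengths (21/4, 31/4); label the merged cluster FJOS
  updated: d(D,FJOS)=113/4, d(FJOS,H)=115/4, d(FJOS,Y)=24
iteration 4: select D,H (d=19); attach at lengths (19/2, 19/2); label the merged cluster DH
  updated: d(DH,FJOS)=57/2, d(DH,Y)=63/2
iteration 5: select FJOS,Y (d=24); attach at lengths (13/4, 12); label the merged cluster FJOSY
  updated: d(DH,FJOSY)=291/10
iteration 6: select DH,FJOSY (d=291/10); attach at lengths (101/20, 51/20); label the merged cluster DFHJOSY
final tree: ((D:19/2,H:19/2):101/20,(((F:7/2,S:7/2):21/4,(J:1,O:1):31/4):13/4,Y:12):51/20)
total length: 1277/20

21/4,31/4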